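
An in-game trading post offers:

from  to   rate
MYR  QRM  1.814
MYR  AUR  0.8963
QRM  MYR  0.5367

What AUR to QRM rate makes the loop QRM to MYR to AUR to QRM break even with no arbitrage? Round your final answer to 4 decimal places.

2.0788

Known legs of the cycle: 0.5367 × 0.8963 = 0.48104421
For no arbitrage the full-cycle product must be 1, so the missing rate is 1 / 0.48104421 ≈ 2.078811.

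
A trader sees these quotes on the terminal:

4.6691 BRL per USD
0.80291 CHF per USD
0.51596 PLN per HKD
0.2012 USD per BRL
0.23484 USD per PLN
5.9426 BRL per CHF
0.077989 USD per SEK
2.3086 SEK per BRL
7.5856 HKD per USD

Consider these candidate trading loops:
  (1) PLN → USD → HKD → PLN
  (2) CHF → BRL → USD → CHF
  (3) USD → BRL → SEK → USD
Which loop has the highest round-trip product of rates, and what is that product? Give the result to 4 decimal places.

0.9600

(1) 0.23484 × 7.5856 × 0.51596 = 0.91913
(2) 5.9426 × 0.2012 × 0.80291 = 0.96000
(3) 4.6691 × 2.3086 × 0.077989 = 0.84065
Highest is cycle (2) at 0.9600 (≤1, no arbitrage).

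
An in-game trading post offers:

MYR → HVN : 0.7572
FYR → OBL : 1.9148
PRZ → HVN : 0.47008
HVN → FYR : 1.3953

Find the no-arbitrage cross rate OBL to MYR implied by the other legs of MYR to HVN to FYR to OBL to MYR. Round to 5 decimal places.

Known legs of the cycle: 0.7572 × 1.3953 × 1.9148 = 2.023026717168
For no arbitrage the full-cycle product must be 1, so the missing rate is 1 / 2.023026717168 ≈ 0.4943088.

0.49431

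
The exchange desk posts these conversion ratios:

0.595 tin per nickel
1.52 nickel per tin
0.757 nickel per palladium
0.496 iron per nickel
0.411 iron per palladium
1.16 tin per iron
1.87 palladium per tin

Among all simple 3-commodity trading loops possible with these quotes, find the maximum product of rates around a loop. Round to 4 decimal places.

0.8915

tin→palladium→iron→tin: 1.87 × 0.411 × 1.16 = 0.89154
tin→nickel→iron→tin: 1.52 × 0.496 × 1.16 = 0.87455
tin→palladium→nickel→tin: 1.87 × 0.757 × 0.595 = 0.84228
Maximum is tin→palladium→iron→tin at 0.8915; no arbitrage — every cycle loses value.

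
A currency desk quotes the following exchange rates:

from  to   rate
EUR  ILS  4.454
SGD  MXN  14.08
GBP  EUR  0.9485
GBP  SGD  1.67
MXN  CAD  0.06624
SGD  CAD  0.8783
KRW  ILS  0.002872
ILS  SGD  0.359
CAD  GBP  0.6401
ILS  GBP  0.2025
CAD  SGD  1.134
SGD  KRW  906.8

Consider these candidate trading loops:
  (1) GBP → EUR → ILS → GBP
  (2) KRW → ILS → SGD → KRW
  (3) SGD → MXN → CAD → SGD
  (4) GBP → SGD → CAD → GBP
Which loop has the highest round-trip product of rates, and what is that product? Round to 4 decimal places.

(1) 0.9485 × 4.454 × 0.2025 = 0.85549
(2) 0.002872 × 0.359 × 906.8 = 0.93495
(3) 14.08 × 0.06624 × 1.134 = 1.05764
(4) 1.67 × 0.8783 × 0.6401 = 0.93887
Highest is cycle (3) at 1.0576 (>1, arbitrage).

1.0576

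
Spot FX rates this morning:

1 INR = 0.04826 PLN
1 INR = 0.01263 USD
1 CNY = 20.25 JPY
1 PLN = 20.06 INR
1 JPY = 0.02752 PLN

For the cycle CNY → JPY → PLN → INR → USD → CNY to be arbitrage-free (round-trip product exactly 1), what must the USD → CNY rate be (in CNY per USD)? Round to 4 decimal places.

Known legs of the cycle: 20.25 × 0.02752 × 20.06 × 0.01263 = 0.141191234784
For no arbitrage the full-cycle product must be 1, so the missing rate is 1 / 0.141191234784 ≈ 7.082593.

7.0826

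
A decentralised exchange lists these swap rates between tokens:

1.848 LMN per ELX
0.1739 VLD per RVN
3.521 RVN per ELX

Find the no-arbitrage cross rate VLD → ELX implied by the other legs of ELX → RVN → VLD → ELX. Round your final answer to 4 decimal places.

Known legs of the cycle: 3.521 × 0.1739 = 0.6123019
For no arbitrage the full-cycle product must be 1, so the missing rate is 1 / 0.6123019 ≈ 1.633181.

1.6332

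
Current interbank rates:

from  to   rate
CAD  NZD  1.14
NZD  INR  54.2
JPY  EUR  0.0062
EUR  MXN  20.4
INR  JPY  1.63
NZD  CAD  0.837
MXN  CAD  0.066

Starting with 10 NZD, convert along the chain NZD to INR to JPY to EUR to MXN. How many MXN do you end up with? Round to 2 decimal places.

10 NZD × 54.2 = 542 INR
542 INR × 1.63 = 883.46 JPY
883.46 JPY × 0.0062 = 5.477452 EUR
5.477452 EUR × 20.4 = 111.7400208 MXN

111.74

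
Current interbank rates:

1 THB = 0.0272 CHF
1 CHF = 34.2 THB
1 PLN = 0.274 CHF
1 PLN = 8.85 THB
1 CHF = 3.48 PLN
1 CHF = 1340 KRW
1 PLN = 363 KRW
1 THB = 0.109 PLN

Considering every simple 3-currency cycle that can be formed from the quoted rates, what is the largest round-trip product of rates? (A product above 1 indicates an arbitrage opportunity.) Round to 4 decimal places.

1.0214

THB→PLN→CHF→THB: 0.109 × 0.274 × 34.2 = 1.02142
THB→CHF→PLN→THB: 0.0272 × 3.48 × 8.85 = 0.83771
Maximum is THB→PLN→CHF→THB at 1.0214; arbitrage exists.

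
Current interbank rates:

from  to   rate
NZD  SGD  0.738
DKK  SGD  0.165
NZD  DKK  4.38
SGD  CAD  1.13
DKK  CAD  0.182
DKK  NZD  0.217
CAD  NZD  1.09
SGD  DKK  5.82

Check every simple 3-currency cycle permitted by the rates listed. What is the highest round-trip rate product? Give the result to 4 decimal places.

0.9320

NZD→SGD→DKK→NZD: 0.738 × 5.82 × 0.217 = 0.93205
NZD→SGD→CAD→NZD: 0.738 × 1.13 × 1.09 = 0.90899
NZD→DKK→CAD→NZD: 4.38 × 0.182 × 1.09 = 0.86890
Maximum is NZD→SGD→DKK→NZD at 0.9320; no arbitrage — every cycle loses value.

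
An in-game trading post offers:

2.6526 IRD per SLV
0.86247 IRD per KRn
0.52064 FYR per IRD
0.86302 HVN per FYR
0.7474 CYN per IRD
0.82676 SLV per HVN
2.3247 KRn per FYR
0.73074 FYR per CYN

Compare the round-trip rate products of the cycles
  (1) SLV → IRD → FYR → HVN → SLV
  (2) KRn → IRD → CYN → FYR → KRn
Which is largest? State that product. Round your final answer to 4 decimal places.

1.0950

(1) 2.6526 × 0.52064 × 0.86302 × 0.82676 = 0.98539
(2) 0.86247 × 0.7474 × 0.73074 × 2.3247 = 1.09503
Highest is cycle (2) at 1.0950 (>1, arbitrage).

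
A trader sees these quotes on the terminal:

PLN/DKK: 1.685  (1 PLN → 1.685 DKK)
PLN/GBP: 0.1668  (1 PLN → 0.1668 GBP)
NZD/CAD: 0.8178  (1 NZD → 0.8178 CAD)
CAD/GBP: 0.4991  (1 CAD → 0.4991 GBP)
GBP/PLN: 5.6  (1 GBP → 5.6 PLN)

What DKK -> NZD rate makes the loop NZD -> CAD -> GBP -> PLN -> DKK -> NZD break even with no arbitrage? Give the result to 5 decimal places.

Known legs of the cycle: 0.8178 × 0.4991 × 5.6 × 1.685 = 3.85143531528
For no arbitrage the full-cycle product must be 1, so the missing rate is 1 / 3.85143531528 ≈ 0.2596435.

0.25964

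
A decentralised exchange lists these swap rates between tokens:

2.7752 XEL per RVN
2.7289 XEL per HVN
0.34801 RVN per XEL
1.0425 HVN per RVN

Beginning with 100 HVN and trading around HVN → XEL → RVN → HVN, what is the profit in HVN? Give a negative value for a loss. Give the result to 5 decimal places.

100 HVN × 2.7289 = 272.89 XEL
272.89 XEL × 0.34801 = 94.9684489 RVN
94.9684489 RVN × 1.0425 = 99.00460797825 HVN
Net change: 99.00460797825 − 100 = -0.99539202175 HVN

-0.99539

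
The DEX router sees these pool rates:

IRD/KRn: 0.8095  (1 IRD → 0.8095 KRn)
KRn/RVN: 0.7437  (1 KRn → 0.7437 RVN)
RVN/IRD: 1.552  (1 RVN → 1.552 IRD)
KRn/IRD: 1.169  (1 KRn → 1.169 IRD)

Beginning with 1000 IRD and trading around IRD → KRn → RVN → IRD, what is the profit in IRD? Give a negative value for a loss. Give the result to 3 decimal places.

-65.657

1000 IRD × 0.8095 = 809.5 KRn
809.5 KRn × 0.7437 = 602.02515 RVN
602.02515 RVN × 1.552 = 934.3430328 IRD
Net change: 934.3430328 − 1000 = -65.6569672 IRD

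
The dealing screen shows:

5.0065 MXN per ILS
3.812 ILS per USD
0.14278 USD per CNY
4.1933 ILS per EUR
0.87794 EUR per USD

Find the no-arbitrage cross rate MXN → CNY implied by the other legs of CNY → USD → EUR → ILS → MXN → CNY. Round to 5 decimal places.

0.37999

Known legs of the cycle: 0.14278 × 0.87794 × 4.1933 × 5.0065 = 2.63161509401466214
For no arbitrage the full-cycle product must be 1, so the missing rate is 1 / 2.63161509401466214 ≈ 0.3799948.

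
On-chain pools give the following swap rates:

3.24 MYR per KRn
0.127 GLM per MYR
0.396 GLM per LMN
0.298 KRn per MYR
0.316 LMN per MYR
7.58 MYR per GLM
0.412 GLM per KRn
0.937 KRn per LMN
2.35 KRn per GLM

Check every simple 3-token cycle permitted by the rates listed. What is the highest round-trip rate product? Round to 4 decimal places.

0.9670

GLM→KRn→MYR→GLM: 2.35 × 3.24 × 0.127 = 0.96698
LMN→KRn→MYR→LMN: 0.937 × 3.24 × 0.316 = 0.95934
LMN→GLM→MYR→LMN: 0.396 × 7.58 × 0.316 = 0.94853
GLM→MYR→KRn→GLM: 7.58 × 0.298 × 0.412 = 0.93064
Maximum is GLM→KRn→MYR→GLM at 0.9670; no arbitrage — every cycle loses value.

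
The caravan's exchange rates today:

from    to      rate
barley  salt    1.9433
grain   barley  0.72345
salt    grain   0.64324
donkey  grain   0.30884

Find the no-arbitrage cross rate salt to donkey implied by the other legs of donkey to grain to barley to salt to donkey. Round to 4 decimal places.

Known legs of the cycle: 0.30884 × 0.72345 × 1.9433 = 0.4341920981034
For no arbitrage the full-cycle product must be 1, so the missing rate is 1 / 0.4341920981034 ≈ 2.303128.

2.3031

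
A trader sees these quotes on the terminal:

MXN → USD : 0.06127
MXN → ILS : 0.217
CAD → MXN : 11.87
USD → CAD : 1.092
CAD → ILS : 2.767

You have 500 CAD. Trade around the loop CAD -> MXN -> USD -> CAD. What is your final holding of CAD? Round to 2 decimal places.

397.09

500 CAD × 11.87 = 5935 MXN
5935 MXN × 0.06127 = 363.63745 USD
363.63745 USD × 1.092 = 397.0920954 CAD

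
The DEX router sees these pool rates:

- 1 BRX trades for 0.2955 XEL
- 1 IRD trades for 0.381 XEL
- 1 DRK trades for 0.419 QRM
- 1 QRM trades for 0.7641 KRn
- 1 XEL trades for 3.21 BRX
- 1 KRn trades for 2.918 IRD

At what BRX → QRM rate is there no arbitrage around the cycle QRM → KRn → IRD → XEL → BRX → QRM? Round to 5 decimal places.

0.36672

Known legs of the cycle: 0.7641 × 2.918 × 0.381 × 3.21 = 2.726876663838
For no arbitrage the full-cycle product must be 1, so the missing rate is 1 / 2.726876663838 ≈ 0.3667199.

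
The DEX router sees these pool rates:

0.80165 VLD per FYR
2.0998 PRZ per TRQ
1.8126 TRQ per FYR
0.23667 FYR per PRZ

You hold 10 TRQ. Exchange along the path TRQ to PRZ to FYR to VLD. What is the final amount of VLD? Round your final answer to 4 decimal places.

3.9839

10 TRQ × 2.0998 = 20.998 PRZ
20.998 PRZ × 0.23667 = 4.96959666 FYR
4.96959666 FYR × 0.80165 = 3.983877162489 VLD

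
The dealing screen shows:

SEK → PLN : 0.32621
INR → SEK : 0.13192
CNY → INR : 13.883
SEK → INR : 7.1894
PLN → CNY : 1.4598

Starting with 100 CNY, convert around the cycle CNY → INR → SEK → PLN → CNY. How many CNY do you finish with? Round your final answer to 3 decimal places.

100 CNY × 13.883 = 1388.3 INR
1388.3 INR × 0.13192 = 183.144536 SEK
183.144536 SEK × 0.32621 = 59.74357908856 PLN
59.74357908856 PLN × 1.4598 = 87.213676753479888 CNY

87.214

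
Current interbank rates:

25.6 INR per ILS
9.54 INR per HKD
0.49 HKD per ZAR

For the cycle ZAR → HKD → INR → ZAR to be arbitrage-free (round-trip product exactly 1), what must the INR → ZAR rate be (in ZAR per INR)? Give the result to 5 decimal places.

Known legs of the cycle: 0.49 × 9.54 = 4.6746
For no arbitrage the full-cycle product must be 1, so the missing rate is 1 / 4.6746 ≈ 0.2139220.

0.21392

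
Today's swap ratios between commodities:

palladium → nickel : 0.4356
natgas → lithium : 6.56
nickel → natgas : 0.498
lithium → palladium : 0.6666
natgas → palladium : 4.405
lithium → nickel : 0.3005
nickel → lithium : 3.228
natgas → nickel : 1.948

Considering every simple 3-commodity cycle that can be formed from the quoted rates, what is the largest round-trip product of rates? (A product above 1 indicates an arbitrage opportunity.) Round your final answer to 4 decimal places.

natgas→lithium→nickel→natgas: 6.56 × 0.3005 × 0.498 = 0.98170
natgas→palladium→nickel→natgas: 4.405 × 0.4356 × 0.498 = 0.95557
nickel→lithium→palladium→nickel: 3.228 × 0.6666 × 0.4356 = 0.93732
Maximum is natgas→lithium→nickel→natgas at 0.9817; no arbitrage — every cycle loses value.

0.9817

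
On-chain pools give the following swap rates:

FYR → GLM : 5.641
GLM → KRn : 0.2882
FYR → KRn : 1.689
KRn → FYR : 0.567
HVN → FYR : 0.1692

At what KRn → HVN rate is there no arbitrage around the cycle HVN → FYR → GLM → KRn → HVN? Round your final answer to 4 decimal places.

3.6354

Known legs of the cycle: 0.1692 × 5.641 × 0.2882 = 0.27507456504
For no arbitrage the full-cycle product must be 1, so the missing rate is 1 / 0.27507456504 ≈ 3.635378.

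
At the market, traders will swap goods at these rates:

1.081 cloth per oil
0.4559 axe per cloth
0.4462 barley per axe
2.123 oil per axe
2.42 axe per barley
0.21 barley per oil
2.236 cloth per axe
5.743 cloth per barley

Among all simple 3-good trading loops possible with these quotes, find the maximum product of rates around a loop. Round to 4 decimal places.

barley→cloth→axe→barley: 5.743 × 0.4559 × 0.4462 = 1.16826
barley→axe→oil→barley: 2.42 × 2.123 × 0.21 = 1.07891
oil→cloth→axe→oil: 1.081 × 0.4559 × 2.123 = 1.04627
Maximum is barley→cloth→axe→barley at 1.1683; arbitrage exists.

1.1683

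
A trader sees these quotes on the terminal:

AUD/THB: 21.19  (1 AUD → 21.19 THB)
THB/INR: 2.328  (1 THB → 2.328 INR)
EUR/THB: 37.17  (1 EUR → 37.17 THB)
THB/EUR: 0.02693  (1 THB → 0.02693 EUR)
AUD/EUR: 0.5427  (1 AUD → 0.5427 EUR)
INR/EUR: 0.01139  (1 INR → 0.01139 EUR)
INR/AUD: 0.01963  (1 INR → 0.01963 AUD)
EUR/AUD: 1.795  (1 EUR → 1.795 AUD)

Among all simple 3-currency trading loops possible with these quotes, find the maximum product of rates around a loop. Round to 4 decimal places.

1.0243

THB→EUR→AUD→THB: 0.02693 × 1.795 × 21.19 = 1.02431
THB→INR→EUR→THB: 2.328 × 0.01139 × 37.17 = 0.98560
THB→INR→AUD→THB: 2.328 × 0.01963 × 21.19 = 0.96835
Maximum is THB→EUR→AUD→THB at 1.0243; arbitrage exists.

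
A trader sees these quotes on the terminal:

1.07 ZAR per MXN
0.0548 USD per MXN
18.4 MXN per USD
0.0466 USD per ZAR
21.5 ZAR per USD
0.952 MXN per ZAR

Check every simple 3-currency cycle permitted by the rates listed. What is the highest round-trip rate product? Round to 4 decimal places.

USD→ZAR→MXN→USD: 21.5 × 0.952 × 0.0548 = 1.12165
USD→MXN→ZAR→USD: 18.4 × 1.07 × 0.0466 = 0.91746
Maximum is USD→ZAR→MXN→USD at 1.1216; arbitrage exists.

1.1216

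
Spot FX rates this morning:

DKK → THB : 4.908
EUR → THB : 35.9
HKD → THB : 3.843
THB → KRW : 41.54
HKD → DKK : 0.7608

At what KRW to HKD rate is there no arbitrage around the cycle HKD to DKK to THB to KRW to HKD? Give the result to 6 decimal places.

0.006447

Known legs of the cycle: 0.7608 × 4.908 × 41.54 = 155.110625856
For no arbitrage the full-cycle product must be 1, so the missing rate is 1 / 155.110625856 ≈ 0.00644701.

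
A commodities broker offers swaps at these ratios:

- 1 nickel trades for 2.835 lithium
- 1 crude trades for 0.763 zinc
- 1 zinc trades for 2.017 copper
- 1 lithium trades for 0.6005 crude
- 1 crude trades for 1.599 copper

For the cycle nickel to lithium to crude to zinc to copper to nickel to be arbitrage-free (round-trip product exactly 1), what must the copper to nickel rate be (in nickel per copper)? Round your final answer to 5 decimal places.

Known legs of the cycle: 2.835 × 0.6005 × 0.763 × 2.017 = 2.6199711623925
For no arbitrage the full-cycle product must be 1, so the missing rate is 1 / 2.6199711623925 ≈ 0.3816836.

0.38168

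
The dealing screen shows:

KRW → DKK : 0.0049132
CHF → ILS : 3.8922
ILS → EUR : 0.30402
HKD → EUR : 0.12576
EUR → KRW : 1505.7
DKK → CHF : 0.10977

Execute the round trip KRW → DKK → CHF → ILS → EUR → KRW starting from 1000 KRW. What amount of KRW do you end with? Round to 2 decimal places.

1000 KRW × 0.0049132 = 4.9132 DKK
4.9132 DKK × 0.10977 = 0.539321964 CHF
0.539321964 CHF × 3.8922 = 2.0991489482808 ILS
2.0991489482808 ILS × 0.30402 = 0.638183263256328816 EUR
0.638183263256328816 EUR × 1505.7 = 960.9125394850542982512 KRW

960.91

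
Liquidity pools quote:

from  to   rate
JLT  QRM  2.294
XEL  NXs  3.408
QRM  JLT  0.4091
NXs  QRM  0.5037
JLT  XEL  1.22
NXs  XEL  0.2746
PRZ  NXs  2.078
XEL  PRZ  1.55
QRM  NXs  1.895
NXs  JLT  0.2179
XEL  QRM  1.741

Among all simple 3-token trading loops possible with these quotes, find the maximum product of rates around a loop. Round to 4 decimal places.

0.9472

QRM→NXs→JLT→QRM: 1.895 × 0.2179 × 2.294 = 0.94724
XEL→NXs→JLT→XEL: 3.408 × 0.2179 × 1.22 = 0.90598
QRM→NXs→XEL→QRM: 1.895 × 0.2746 × 1.741 = 0.90596
PRZ→NXs→XEL→PRZ: 2.078 × 0.2746 × 1.55 = 0.88446
QRM→JLT→XEL→QRM: 0.4091 × 1.22 × 1.741 = 0.86894
Maximum is QRM→NXs→JLT→QRM at 0.9472; no arbitrage — every cycle loses value.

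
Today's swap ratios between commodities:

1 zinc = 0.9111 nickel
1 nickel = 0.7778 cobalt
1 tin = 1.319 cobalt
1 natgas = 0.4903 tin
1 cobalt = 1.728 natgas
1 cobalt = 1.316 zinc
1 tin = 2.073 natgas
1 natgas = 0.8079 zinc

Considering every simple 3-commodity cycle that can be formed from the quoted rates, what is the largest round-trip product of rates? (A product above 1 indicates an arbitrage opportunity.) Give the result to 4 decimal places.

1.1175

cobalt→natgas→tin→cobalt: 1.728 × 0.4903 × 1.319 = 1.11751
zinc→nickel→cobalt→zinc: 0.9111 × 0.7778 × 1.316 = 0.93259
Maximum is cobalt→natgas→tin→cobalt at 1.1175; arbitrage exists.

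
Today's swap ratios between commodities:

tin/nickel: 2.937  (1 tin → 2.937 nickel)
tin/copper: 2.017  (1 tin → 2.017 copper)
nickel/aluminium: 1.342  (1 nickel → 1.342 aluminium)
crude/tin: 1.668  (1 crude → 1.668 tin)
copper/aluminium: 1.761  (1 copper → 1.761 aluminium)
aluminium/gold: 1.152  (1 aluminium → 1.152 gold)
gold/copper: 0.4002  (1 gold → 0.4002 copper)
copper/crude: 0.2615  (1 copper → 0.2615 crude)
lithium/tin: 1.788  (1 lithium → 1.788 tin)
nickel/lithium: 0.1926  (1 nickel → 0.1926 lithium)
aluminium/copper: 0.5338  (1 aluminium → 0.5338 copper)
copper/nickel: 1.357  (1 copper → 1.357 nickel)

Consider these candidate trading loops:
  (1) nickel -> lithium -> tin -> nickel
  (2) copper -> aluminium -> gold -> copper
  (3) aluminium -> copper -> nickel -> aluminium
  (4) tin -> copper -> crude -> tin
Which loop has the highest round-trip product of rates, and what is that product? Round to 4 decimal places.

1.0114

(1) 0.1926 × 1.788 × 2.937 = 1.01141
(2) 1.761 × 1.152 × 0.4002 = 0.81187
(3) 0.5338 × 1.357 × 1.342 = 0.97210
(4) 2.017 × 0.2615 × 1.668 = 0.87978
Highest is cycle (1) at 1.0114 (>1, arbitrage).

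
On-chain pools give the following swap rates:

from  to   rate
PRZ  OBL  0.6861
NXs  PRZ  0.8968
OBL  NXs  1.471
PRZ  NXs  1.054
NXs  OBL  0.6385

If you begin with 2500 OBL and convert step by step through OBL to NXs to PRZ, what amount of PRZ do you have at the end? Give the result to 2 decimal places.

3297.98

2500 OBL × 1.471 = 3677.5 NXs
3677.5 NXs × 0.8968 = 3297.982 PRZ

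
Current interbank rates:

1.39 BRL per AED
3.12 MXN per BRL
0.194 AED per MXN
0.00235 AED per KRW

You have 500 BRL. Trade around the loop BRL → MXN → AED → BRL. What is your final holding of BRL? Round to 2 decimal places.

500 BRL × 3.12 = 1560 MXN
1560 MXN × 0.194 = 302.64 AED
302.64 AED × 1.39 = 420.6696 BRL

420.67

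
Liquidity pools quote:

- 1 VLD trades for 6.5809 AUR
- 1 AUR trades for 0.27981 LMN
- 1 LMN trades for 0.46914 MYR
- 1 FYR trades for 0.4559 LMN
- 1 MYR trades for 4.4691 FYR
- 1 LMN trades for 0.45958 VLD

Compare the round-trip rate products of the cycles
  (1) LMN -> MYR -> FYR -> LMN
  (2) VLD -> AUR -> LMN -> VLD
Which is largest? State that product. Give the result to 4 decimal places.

0.9559

(1) 0.46914 × 4.4691 × 0.4559 = 0.95586
(2) 6.5809 × 0.27981 × 0.45958 = 0.84627
Highest is cycle (1) at 0.9559 (≤1, no arbitrage).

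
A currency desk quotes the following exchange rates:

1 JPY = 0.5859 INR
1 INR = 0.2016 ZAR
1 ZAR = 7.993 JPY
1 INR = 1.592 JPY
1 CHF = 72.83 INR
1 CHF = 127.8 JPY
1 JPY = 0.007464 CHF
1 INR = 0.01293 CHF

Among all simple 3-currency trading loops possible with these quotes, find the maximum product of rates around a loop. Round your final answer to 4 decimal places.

0.9682

JPY→INR→CHF→JPY: 0.5859 × 0.01293 × 127.8 = 0.96817
ZAR→JPY→INR→ZAR: 7.993 × 0.5859 × 0.2016 = 0.94411
JPY→CHF→INR→JPY: 0.007464 × 72.83 × 1.592 = 0.86542
Maximum is JPY→INR→CHF→JPY at 0.9682; no arbitrage — every cycle loses value.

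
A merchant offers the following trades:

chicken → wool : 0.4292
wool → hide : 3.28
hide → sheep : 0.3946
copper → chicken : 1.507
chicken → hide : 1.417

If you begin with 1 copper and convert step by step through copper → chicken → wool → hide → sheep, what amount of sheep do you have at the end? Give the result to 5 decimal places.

1 copper × 1.507 = 1.507 chicken
1.507 chicken × 0.4292 = 0.6468044 wool
0.6468044 wool × 3.28 = 2.121518432 hide
2.121518432 hide × 0.3946 = 0.8371511732672 sheep

0.83715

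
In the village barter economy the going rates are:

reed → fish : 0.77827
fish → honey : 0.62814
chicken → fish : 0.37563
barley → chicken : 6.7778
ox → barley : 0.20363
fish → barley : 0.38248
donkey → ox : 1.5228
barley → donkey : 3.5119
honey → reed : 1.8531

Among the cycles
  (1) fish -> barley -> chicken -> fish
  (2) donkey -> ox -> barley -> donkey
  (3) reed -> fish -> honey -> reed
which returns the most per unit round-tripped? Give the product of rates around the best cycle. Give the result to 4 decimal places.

1.0890

(1) 0.38248 × 6.7778 × 0.37563 = 0.97377
(2) 1.5228 × 0.20363 × 3.5119 = 1.08900
(3) 0.77827 × 0.62814 × 1.8531 = 0.90591
Highest is cycle (2) at 1.0890 (>1, arbitrage).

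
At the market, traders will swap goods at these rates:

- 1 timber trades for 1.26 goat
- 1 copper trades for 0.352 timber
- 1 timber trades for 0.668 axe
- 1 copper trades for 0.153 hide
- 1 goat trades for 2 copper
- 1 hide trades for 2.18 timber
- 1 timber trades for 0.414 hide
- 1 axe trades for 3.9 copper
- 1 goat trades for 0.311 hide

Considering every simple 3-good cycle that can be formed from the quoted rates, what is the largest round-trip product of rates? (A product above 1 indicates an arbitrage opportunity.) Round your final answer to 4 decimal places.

0.9170

timber→axe→copper→timber: 0.668 × 3.9 × 0.352 = 0.91703
goat→copper→timber→goat: 2 × 0.352 × 1.26 = 0.88704
goat→hide→timber→goat: 0.311 × 2.18 × 1.26 = 0.85425
Maximum is timber→axe→copper→timber at 0.9170; no arbitrage — every cycle loses value.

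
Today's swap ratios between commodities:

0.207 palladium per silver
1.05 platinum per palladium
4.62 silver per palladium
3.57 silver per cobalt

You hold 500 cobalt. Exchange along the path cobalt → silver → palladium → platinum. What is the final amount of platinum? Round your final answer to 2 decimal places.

500 cobalt × 3.57 = 1785 silver
1785 silver × 0.207 = 369.495 palladium
369.495 palladium × 1.05 = 387.96975 platinum

387.97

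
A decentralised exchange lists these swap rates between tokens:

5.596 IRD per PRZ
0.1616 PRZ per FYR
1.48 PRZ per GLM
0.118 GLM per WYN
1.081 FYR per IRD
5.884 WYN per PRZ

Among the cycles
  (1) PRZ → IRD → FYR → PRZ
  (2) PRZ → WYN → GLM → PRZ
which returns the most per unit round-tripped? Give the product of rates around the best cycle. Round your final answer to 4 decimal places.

(1) 5.596 × 1.081 × 0.1616 = 0.97756
(2) 5.884 × 0.118 × 1.48 = 1.02758
Highest is cycle (2) at 1.0276 (>1, arbitrage).

1.0276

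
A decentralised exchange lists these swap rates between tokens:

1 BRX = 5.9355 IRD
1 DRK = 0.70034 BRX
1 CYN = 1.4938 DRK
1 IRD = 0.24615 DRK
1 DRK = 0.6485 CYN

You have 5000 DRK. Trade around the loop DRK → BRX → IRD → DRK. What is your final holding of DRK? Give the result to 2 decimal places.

5000 DRK × 0.70034 = 3501.7 BRX
3501.7 BRX × 5.9355 = 20784.34035 IRD
20784.34035 IRD × 0.24615 = 5116.0653771525 DRK

5116.07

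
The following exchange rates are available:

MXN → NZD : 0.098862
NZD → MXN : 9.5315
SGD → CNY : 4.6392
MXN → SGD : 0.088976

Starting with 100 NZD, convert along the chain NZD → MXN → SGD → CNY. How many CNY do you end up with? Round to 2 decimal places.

100 NZD × 9.5315 = 953.15 MXN
953.15 MXN × 0.088976 = 84.8074744 SGD
84.8074744 SGD × 4.6392 = 393.43883523648 CNY

393.44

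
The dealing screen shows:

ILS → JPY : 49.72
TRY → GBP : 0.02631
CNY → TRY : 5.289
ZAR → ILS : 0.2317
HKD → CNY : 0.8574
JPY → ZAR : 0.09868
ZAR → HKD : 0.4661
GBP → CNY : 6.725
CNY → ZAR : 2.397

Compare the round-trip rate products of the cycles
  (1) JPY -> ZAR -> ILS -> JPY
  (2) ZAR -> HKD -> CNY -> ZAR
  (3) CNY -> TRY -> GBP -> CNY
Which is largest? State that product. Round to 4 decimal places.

(1) 0.09868 × 0.2317 × 49.72 = 1.13681
(2) 0.4661 × 0.8574 × 2.397 = 0.95792
(3) 5.289 × 0.02631 × 6.725 = 0.93581
Highest is cycle (1) at 1.1368 (>1, arbitrage).

1.1368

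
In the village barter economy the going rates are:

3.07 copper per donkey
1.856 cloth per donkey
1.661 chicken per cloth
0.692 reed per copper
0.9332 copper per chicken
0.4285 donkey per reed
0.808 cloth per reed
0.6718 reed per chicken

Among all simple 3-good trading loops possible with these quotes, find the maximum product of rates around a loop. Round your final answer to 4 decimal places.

0.9103

reed→donkey→copper→reed: 0.4285 × 3.07 × 0.692 = 0.91032
reed→cloth→chicken→reed: 0.808 × 1.661 × 0.6718 = 0.90161
Maximum is reed→donkey→copper→reed at 0.9103; no arbitrage — every cycle loses value.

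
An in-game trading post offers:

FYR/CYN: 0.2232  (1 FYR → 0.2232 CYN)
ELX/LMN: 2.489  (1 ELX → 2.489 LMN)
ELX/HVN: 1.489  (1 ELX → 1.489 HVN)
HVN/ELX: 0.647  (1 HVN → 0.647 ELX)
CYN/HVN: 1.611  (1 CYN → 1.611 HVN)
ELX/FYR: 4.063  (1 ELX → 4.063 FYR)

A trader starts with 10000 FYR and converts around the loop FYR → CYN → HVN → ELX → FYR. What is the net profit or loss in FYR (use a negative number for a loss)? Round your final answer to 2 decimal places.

-547.63

10000 FYR × 0.2232 = 2232 CYN
2232 CYN × 1.611 = 3595.752 HVN
3595.752 HVN × 0.647 = 2326.451544 ELX
2326.451544 ELX × 4.063 = 9452.372623272 FYR
Net change: 9452.372623272 − 10000 = -547.627376728 FYR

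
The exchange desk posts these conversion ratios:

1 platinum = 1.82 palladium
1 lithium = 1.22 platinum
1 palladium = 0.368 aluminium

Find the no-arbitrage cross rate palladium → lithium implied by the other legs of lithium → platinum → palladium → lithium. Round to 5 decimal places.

0.45037

Known legs of the cycle: 1.22 × 1.82 = 2.2204
For no arbitrage the full-cycle product must be 1, so the missing rate is 1 / 2.2204 ≈ 0.4503693.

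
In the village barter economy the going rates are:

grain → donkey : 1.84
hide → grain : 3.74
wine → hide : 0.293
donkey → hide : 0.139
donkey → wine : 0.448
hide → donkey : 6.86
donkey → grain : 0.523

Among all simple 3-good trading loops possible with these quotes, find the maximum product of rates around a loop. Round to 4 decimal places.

0.9565

grain→donkey→hide→grain: 1.84 × 0.139 × 3.74 = 0.95654
wine→hide→donkey→wine: 0.293 × 6.86 × 0.448 = 0.90047
Maximum is grain→donkey→hide→grain at 0.9565; no arbitrage — every cycle loses value.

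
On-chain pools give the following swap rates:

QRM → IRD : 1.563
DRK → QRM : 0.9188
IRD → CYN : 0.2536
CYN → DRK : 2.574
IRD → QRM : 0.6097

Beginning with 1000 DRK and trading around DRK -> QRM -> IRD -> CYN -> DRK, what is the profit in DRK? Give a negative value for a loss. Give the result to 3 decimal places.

-62.572

1000 DRK × 0.9188 = 918.8 QRM
918.8 QRM × 1.563 = 1436.0844 IRD
1436.0844 IRD × 0.2536 = 364.19100384 CYN
364.19100384 CYN × 2.574 = 937.42764388416 DRK
Net change: 937.42764388416 − 1000 = -62.57235611584 DRK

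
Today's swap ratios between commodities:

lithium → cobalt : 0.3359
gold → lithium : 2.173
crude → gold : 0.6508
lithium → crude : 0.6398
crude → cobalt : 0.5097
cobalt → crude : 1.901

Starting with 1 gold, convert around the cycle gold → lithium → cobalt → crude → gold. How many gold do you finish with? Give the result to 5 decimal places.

0.90302

1 gold × 2.173 = 2.173 lithium
2.173 lithium × 0.3359 = 0.7299107 cobalt
0.7299107 cobalt × 1.901 = 1.3875602407 crude
1.3875602407 crude × 0.6508 = 0.90302420464756 gold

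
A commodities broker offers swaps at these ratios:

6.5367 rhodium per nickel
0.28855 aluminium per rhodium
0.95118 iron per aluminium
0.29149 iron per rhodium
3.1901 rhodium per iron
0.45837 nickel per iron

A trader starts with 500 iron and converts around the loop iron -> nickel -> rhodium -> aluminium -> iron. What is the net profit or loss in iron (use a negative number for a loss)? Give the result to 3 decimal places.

500 iron × 0.45837 = 229.185 nickel
229.185 nickel × 6.5367 = 1498.1135895 rhodium
1498.1135895 rhodium × 0.28855 = 432.280676250225 aluminium
432.280676250225 aluminium × 0.95118 = 411.1767336356890155 iron
Net change: 411.1767336356890155 − 500 = -88.8232663643109845 iron

-88.823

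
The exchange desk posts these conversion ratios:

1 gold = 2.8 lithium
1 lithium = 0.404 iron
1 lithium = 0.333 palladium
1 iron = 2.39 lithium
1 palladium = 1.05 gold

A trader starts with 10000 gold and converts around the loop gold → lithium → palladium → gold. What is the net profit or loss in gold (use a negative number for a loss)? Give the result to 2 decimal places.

-209.80

10000 gold × 2.8 = 28000 lithium
28000 lithium × 0.333 = 9324 palladium
9324 palladium × 1.05 = 9790.2 gold
Net change: 9790.2 − 10000 = -209.8 gold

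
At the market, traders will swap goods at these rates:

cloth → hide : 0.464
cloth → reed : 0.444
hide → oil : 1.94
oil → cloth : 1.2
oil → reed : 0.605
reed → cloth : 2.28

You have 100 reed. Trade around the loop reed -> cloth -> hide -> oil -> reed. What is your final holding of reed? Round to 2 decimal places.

100 reed × 2.28 = 228 cloth
228 cloth × 0.464 = 105.792 hide
105.792 hide × 1.94 = 205.23648 oil
205.23648 oil × 0.605 = 124.1680704 reed

124.17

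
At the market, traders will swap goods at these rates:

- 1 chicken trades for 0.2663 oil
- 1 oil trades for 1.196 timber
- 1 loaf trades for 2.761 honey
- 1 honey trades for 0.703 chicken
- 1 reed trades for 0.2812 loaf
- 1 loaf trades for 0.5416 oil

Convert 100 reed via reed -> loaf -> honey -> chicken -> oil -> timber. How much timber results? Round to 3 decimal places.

100 reed × 0.2812 = 28.12 loaf
28.12 loaf × 2.761 = 77.63932 honey
77.63932 honey × 0.703 = 54.58044196 chicken
54.58044196 chicken × 0.2663 = 14.534771693948 oil
14.534771693948 oil × 1.196 = 17.383586945961808 timber

17.384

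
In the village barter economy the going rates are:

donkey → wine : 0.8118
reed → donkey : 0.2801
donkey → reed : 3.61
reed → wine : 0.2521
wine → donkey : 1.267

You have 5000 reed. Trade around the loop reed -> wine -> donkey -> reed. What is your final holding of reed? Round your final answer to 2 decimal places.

5000 reed × 0.2521 = 1260.5 wine
1260.5 wine × 1.267 = 1597.0535 donkey
1597.0535 donkey × 3.61 = 5765.363135 reed

5765.36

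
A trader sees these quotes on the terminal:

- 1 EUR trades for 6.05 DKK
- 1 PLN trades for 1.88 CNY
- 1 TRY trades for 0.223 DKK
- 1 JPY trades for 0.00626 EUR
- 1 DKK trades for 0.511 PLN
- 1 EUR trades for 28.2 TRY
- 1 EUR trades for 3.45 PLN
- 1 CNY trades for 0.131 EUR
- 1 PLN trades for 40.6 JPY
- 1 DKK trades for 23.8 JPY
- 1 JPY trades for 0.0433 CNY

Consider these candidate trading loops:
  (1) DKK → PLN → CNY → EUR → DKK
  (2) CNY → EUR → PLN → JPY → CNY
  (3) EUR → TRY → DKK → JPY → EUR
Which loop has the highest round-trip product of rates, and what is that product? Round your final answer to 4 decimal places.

0.9369

(1) 0.511 × 1.88 × 0.131 × 6.05 = 0.76139
(2) 0.131 × 3.45 × 40.6 × 0.0433 = 0.79452
(3) 28.2 × 0.223 × 23.8 × 0.00626 = 0.93693
Highest is cycle (3) at 0.9369 (≤1, no arbitrage).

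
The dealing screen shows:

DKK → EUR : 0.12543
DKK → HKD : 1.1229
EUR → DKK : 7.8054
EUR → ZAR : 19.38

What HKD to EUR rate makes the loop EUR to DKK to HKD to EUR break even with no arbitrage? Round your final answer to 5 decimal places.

0.11409

Known legs of the cycle: 7.8054 × 1.1229 = 8.76468366
For no arbitrage the full-cycle product must be 1, so the missing rate is 1 / 8.76468366 ≈ 0.1140942.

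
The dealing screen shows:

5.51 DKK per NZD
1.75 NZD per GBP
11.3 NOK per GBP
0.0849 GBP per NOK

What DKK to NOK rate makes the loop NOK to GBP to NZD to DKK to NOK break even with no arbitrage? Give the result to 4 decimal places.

1.2215

Known legs of the cycle: 0.0849 × 1.75 × 5.51 = 0.81864825
For no arbitrage the full-cycle product must be 1, so the missing rate is 1 / 0.81864825 ≈ 1.221526.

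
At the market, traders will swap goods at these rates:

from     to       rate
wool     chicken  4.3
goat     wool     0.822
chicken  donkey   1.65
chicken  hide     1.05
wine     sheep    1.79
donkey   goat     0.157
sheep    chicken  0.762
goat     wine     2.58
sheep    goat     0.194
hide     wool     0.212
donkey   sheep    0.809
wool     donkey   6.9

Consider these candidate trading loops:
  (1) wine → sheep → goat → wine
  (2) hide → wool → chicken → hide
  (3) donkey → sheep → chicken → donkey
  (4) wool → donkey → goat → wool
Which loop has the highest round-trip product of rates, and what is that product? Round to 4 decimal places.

(1) 1.79 × 0.194 × 2.58 = 0.89593
(2) 0.212 × 4.3 × 1.05 = 0.95718
(3) 0.809 × 0.762 × 1.65 = 1.01716
(4) 6.9 × 0.157 × 0.822 = 0.89047
Highest is cycle (3) at 1.0172 (>1, arbitrage).

1.0172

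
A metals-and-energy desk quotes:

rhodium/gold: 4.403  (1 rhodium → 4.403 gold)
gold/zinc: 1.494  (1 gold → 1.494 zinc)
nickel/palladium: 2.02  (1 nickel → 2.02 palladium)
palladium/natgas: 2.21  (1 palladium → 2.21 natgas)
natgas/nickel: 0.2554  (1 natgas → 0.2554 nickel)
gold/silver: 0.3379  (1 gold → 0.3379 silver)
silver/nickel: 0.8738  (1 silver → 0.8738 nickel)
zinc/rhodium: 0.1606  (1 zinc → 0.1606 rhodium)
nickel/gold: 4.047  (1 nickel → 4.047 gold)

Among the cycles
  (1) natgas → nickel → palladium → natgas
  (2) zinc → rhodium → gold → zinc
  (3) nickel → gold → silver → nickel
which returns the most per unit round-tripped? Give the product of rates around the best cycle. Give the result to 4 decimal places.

(1) 0.2554 × 2.02 × 2.21 = 1.14016
(2) 0.1606 × 4.403 × 1.494 = 1.05644
(3) 4.047 × 0.3379 × 0.8738 = 1.19491
Highest is cycle (3) at 1.1949 (>1, arbitrage).

1.1949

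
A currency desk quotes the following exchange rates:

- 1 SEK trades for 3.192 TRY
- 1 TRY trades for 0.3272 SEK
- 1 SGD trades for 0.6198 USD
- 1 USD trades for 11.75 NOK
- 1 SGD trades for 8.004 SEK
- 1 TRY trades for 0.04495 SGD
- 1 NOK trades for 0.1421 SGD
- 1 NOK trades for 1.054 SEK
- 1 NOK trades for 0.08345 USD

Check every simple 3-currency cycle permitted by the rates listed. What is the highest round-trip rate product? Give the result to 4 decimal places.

TRY→SGD→SEK→TRY: 0.04495 × 8.004 × 3.192 = 1.14842
USD→NOK→SGD→USD: 11.75 × 0.1421 × 0.6198 = 1.03486
Maximum is TRY→SGD→SEK→TRY at 1.1484; arbitrage exists.

1.1484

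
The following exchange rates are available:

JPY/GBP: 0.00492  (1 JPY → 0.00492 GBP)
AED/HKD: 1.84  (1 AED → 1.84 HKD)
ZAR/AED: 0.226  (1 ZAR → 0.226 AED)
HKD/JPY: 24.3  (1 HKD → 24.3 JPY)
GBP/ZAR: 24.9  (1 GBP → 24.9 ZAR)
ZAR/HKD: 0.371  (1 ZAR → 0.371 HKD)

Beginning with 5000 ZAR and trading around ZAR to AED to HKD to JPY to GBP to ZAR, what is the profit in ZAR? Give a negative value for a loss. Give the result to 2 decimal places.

5000 ZAR × 0.226 = 1130 AED
1130 AED × 1.84 = 2079.2 HKD
2079.2 HKD × 24.3 = 50524.56 JPY
50524.56 JPY × 0.00492 = 248.5808352 GBP
248.5808352 GBP × 24.9 = 6189.66279648 ZAR
Net change: 6189.66279648 − 5000 = 1189.66279648 ZAR

1189.66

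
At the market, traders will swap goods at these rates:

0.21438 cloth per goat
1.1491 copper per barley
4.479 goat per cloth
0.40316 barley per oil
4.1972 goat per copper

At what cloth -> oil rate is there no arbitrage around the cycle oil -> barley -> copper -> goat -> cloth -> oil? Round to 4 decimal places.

Known legs of the cycle: 0.40316 × 1.1491 × 4.1972 × 0.21438 = 0.416849410780590816
For no arbitrage the full-cycle product must be 1, so the missing rate is 1 / 0.416849410780590816 ≈ 2.398948.

2.3989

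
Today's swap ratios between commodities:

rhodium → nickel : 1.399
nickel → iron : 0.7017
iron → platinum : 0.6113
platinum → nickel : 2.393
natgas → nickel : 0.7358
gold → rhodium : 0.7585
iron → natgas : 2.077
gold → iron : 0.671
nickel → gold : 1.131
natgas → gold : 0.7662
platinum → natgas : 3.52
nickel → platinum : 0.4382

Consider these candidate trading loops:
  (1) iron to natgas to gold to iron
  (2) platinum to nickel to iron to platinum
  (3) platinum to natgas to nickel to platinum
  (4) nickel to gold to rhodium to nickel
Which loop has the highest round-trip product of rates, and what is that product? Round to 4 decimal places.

(1) 2.077 × 0.7662 × 0.671 = 1.06783
(2) 2.393 × 0.7017 × 0.6113 = 1.02648
(3) 3.52 × 0.7358 × 0.4382 = 1.13495
(4) 1.131 × 0.7585 × 1.399 = 1.20015
Highest is cycle (4) at 1.2002 (>1, arbitrage).

1.2002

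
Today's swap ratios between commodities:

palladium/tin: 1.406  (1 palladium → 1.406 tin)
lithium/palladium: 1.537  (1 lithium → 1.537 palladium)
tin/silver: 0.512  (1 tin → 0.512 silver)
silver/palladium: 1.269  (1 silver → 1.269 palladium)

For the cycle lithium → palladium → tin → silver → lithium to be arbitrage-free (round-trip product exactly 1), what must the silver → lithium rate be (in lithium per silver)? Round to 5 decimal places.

0.90380

Known legs of the cycle: 1.537 × 1.406 × 0.512 = 1.106443264
For no arbitrage the full-cycle product must be 1, so the missing rate is 1 / 1.106443264 ≈ 0.9037969.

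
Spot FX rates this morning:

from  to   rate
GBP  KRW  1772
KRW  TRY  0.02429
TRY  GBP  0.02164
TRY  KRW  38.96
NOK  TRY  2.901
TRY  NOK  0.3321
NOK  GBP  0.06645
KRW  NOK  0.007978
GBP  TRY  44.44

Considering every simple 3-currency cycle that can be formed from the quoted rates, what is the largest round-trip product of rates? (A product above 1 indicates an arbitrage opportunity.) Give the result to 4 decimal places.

0.9807

GBP→TRY→NOK→GBP: 44.44 × 0.3321 × 0.06645 = 0.98070
KRW→NOK→GBP→KRW: 0.007978 × 0.06645 × 1772 = 0.93940
KRW→TRY→GBP→KRW: 0.02429 × 0.02164 × 1772 = 0.93143
KRW→NOK→TRY→KRW: 0.007978 × 2.901 × 38.96 = 0.90170
Maximum is GBP→TRY→NOK→GBP at 0.9807; no arbitrage — every cycle loses value.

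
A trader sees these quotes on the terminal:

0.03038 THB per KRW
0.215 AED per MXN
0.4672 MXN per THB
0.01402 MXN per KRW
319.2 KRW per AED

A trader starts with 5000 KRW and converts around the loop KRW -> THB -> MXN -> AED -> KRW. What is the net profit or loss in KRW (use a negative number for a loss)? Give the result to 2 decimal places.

-129.63

5000 KRW × 0.03038 = 151.9 THB
151.9 THB × 0.4672 = 70.96768 MXN
70.96768 MXN × 0.215 = 15.2580512 AED
15.2580512 AED × 319.2 = 4870.36994304 KRW
Net change: 4870.36994304 − 5000 = -129.63005696 KRW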